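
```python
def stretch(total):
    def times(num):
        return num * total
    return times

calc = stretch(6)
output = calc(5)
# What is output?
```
30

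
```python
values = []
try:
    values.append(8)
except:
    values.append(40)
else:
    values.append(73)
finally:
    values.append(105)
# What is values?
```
[8, 73, 105]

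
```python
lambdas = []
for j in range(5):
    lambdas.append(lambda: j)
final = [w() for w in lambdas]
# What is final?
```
[4, 4, 4, 4, 4]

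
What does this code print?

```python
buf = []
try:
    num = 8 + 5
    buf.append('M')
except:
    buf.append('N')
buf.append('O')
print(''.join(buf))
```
MO

No exception, try block completes normally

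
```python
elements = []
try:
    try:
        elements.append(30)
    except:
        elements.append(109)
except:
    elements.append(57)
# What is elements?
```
[30]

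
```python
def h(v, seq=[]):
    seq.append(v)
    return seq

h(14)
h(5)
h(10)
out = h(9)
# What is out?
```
[14, 5, 10, 9]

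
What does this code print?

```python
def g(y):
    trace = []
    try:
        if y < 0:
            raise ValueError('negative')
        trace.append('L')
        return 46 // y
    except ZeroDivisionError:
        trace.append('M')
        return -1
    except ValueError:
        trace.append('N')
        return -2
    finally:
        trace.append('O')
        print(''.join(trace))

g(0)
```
LMO

y=0 causes ZeroDivisionError, caught, finally prints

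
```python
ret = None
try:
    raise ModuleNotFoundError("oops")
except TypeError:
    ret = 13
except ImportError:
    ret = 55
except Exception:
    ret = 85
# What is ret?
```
55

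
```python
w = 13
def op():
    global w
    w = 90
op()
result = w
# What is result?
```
90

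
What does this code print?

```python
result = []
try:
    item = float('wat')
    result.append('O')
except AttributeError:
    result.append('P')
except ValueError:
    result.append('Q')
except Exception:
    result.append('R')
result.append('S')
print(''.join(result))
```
QS

ValueError matches before generic Exception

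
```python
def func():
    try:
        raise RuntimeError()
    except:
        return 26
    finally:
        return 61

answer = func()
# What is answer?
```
61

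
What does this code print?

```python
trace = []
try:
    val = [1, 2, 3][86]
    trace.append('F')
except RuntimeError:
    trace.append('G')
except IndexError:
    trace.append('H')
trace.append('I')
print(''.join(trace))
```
HI

IndexError is caught by its specific handler, not RuntimeError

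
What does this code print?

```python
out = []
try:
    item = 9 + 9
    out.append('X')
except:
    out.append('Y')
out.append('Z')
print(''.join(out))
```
XZ

No exception, try block completes normally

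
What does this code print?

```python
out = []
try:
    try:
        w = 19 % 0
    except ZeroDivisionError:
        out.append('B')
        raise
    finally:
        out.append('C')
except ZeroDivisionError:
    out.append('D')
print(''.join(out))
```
BCD

finally runs before re-raised exception propagates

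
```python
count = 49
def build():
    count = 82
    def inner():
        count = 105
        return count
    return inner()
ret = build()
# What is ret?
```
105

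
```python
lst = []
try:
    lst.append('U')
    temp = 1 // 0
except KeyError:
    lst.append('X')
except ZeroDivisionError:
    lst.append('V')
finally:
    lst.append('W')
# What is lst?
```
['U', 'V', 'W']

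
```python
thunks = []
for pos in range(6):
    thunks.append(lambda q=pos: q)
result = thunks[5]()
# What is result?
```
5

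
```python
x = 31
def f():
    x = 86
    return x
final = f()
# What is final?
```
86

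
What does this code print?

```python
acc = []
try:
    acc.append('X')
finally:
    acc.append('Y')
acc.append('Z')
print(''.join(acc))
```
XYZ

try/finally without except, no exception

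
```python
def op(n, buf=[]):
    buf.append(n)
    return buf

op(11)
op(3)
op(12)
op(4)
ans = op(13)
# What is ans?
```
[11, 3, 12, 4, 13]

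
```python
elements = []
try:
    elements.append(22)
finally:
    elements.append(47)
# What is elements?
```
[22, 47]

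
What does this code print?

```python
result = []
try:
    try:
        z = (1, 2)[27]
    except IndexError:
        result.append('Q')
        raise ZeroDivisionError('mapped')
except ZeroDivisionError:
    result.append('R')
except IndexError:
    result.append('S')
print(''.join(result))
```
QR

New ZeroDivisionError raised, caught by outer ZeroDivisionError handler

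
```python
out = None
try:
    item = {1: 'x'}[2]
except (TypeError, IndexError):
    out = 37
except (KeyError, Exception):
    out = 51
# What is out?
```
51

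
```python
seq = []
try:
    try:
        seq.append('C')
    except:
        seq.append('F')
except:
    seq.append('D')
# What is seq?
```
['C']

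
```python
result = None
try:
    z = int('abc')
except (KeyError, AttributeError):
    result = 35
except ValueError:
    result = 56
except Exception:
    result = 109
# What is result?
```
56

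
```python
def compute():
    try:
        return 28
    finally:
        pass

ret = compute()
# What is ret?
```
28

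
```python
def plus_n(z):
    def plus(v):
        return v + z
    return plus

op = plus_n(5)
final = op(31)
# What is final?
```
36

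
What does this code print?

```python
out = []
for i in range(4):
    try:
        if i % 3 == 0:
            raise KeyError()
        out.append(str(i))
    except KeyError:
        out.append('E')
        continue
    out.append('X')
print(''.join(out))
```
E1X2XE

continue in except skips rest of loop body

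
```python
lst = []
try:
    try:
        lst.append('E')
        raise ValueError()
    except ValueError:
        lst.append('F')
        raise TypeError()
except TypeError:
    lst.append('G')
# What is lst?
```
['E', 'F', 'G']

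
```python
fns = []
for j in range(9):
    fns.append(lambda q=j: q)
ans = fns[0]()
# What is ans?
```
0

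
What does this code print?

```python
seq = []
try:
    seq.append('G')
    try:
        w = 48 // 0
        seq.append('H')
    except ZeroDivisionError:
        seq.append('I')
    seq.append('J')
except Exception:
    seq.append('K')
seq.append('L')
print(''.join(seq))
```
GIJL

Inner exception caught by inner handler, outer continues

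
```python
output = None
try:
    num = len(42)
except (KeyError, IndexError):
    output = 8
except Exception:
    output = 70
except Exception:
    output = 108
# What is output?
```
70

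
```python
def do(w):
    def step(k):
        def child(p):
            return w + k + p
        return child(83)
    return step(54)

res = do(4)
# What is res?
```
141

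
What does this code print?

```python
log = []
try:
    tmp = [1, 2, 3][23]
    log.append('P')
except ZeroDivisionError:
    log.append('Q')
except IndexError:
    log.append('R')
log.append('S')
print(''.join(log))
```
RS

IndexError is caught by its specific handler, not ZeroDivisionError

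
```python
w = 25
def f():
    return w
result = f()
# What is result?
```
25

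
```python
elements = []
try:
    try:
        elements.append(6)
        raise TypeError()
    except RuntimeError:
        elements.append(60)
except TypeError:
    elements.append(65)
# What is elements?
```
[6, 65]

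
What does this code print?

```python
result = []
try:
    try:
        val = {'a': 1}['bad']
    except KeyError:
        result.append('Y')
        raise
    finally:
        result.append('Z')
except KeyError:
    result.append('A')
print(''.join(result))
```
YZA

finally runs before re-raised exception propagates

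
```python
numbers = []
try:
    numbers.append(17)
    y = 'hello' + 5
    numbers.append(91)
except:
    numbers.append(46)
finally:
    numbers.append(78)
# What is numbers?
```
[17, 46, 78]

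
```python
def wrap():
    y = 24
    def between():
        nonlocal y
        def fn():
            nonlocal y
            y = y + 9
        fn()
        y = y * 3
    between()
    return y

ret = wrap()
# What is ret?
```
99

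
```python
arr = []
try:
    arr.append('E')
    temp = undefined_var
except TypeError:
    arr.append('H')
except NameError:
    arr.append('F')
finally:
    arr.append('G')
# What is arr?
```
['E', 'F', 'G']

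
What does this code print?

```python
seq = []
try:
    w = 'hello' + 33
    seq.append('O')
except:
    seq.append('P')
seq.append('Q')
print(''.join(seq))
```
PQ

Exception raised in try, caught by bare except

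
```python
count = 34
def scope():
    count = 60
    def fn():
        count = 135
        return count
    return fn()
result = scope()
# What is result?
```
135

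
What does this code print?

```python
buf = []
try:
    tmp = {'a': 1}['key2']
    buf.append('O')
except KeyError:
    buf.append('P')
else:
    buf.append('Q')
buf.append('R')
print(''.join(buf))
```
PR

else block skipped when exception is caught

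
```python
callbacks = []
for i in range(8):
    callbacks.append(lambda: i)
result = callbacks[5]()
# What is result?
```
7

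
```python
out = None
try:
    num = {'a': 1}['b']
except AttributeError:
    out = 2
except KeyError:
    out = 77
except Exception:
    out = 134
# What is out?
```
77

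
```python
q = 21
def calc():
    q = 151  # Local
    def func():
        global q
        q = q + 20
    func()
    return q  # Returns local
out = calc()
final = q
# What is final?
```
41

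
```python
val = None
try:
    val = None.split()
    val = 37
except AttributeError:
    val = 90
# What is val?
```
90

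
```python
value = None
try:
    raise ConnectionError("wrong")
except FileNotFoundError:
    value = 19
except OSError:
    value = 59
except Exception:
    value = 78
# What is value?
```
59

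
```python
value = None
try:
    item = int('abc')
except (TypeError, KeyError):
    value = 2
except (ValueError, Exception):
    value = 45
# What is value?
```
45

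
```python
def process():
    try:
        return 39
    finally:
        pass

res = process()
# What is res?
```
39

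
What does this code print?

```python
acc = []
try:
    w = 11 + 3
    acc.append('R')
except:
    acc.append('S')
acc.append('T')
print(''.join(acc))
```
RT

No exception, try block completes normally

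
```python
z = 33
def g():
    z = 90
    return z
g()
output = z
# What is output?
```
33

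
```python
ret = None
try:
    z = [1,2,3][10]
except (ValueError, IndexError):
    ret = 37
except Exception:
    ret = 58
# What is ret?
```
37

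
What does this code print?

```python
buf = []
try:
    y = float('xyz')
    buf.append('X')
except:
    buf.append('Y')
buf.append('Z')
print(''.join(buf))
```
YZ

Exception raised in try, caught by bare except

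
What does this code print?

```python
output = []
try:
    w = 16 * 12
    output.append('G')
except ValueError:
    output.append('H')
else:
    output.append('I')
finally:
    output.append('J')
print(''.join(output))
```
GIJ

else runs before finally when no exception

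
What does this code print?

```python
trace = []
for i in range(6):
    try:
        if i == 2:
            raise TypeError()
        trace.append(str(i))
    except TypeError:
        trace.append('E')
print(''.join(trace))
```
01E345

Exception on i=2 caught, loop continues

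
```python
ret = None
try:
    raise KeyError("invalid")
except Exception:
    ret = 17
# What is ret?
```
17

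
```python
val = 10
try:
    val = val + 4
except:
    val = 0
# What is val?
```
14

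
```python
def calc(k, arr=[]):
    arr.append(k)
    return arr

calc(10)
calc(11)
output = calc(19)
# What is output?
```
[10, 11, 19]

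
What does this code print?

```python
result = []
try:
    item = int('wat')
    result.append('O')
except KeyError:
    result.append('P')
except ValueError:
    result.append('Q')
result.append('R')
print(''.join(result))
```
QR

ValueError is caught by its specific handler, not KeyError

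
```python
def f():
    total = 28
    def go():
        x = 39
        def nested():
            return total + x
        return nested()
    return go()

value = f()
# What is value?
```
67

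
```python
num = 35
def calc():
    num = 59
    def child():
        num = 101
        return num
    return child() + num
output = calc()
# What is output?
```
160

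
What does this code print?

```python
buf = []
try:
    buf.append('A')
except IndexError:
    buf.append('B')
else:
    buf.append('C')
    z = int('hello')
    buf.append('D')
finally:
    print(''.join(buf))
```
AC

Try succeeds, else appends 'C', ValueError in else is uncaught, finally prints before exception propagates ('D' never appended)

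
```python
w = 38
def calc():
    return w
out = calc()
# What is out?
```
38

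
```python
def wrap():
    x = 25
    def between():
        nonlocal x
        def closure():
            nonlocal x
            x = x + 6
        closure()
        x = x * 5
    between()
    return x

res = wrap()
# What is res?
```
155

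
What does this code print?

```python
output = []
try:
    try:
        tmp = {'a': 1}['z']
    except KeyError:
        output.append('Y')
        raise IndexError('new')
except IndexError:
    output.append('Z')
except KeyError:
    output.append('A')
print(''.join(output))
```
YZ

New IndexError raised, caught by outer IndexError handler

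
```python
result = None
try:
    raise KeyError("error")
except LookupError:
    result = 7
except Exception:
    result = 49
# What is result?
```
7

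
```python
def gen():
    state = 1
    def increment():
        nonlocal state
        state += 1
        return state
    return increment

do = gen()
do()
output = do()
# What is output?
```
3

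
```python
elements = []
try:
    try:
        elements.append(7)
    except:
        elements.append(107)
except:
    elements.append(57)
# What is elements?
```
[7]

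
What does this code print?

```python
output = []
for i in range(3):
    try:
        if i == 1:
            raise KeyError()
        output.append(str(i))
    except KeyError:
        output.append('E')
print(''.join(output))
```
0E2

Exception on i=1 caught, loop continues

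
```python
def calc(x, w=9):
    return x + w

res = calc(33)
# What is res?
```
42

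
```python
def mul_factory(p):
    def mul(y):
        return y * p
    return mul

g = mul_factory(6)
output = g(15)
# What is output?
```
90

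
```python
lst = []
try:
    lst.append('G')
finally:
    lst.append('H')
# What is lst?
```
['G', 'H']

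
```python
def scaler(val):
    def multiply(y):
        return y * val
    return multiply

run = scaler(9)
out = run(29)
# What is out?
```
261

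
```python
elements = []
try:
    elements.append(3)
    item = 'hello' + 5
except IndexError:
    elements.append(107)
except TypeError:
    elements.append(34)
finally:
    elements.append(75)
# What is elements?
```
[3, 34, 75]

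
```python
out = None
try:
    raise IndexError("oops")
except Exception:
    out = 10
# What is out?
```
10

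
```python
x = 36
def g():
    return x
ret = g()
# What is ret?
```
36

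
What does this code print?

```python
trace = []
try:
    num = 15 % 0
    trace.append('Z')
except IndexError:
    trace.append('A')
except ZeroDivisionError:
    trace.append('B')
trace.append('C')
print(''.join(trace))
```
BC

ZeroDivisionError is caught by its specific handler, not IndexError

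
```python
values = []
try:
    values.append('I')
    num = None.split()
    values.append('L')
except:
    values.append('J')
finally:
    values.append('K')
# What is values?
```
['I', 'J', 'K']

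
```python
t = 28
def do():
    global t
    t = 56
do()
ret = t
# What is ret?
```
56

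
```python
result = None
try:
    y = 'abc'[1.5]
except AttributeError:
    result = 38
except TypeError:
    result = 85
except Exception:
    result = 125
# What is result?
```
85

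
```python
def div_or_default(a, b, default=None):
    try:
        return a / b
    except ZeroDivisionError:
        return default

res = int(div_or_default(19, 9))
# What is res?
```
2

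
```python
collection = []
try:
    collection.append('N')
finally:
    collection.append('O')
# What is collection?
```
['N', 'O']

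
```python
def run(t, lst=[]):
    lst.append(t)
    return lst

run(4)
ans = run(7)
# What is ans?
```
[4, 7]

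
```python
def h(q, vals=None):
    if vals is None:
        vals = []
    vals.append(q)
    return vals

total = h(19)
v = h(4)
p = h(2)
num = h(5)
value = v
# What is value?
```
[4]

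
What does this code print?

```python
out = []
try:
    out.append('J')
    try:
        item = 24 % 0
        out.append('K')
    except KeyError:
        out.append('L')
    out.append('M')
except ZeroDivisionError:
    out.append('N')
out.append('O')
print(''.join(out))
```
JNO

Inner handler doesn't match, propagates to outer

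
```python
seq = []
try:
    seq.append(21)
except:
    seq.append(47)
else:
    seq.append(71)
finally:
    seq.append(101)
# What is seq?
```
[21, 71, 101]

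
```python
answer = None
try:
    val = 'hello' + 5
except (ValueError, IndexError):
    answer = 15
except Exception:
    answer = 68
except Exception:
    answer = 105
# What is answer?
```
68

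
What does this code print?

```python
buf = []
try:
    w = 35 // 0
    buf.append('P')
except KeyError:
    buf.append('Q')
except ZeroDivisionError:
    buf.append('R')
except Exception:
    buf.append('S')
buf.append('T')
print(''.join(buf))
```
RT

ZeroDivisionError matches before generic Exception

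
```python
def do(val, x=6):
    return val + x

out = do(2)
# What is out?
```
8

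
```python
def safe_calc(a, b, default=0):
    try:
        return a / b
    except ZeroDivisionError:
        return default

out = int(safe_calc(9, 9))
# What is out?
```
1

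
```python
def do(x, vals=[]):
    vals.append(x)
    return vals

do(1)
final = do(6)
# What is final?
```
[1, 6]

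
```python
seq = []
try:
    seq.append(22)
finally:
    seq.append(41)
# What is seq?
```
[22, 41]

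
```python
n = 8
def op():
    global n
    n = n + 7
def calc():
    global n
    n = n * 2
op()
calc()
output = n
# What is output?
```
30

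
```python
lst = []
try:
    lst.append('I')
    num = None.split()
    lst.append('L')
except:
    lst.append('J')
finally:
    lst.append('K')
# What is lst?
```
['I', 'J', 'K']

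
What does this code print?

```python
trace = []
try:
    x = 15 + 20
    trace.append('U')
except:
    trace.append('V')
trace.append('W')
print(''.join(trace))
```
UW

No exception, try block completes normally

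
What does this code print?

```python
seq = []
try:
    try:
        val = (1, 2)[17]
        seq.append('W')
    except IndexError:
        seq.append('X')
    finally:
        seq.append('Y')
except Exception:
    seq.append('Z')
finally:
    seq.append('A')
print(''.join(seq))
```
XYA

Both finally blocks run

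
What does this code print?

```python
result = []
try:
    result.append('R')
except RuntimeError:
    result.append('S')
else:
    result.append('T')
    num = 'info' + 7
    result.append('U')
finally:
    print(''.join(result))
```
RT

Try succeeds, else appends 'T', TypeError in else is uncaught, finally prints before exception propagates ('U' never appended)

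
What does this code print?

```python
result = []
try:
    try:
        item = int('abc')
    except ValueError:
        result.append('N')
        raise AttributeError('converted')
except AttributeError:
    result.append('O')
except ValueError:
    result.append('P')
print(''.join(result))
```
NO

New AttributeError raised, caught by outer AttributeError handler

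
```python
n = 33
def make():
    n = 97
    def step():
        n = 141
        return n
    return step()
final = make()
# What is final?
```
141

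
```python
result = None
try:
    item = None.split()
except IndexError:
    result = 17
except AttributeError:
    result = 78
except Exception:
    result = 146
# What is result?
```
78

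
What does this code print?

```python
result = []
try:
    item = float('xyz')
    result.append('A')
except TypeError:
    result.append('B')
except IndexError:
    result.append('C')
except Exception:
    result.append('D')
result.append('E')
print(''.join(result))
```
DE

ValueError not specifically caught, falls to Exception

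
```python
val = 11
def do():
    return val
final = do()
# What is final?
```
11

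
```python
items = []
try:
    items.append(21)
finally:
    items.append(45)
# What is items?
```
[21, 45]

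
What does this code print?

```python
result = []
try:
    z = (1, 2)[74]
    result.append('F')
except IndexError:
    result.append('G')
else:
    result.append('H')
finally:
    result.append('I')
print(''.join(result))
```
GI

Exception: except runs, else skipped, finally runs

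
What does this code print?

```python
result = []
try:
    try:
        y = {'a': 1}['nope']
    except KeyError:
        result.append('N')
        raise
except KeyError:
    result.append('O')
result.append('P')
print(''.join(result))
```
NOP

raise without argument re-raises current exception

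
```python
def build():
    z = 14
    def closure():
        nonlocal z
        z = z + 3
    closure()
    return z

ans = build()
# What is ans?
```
17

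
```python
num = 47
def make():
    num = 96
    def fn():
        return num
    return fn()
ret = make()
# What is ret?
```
96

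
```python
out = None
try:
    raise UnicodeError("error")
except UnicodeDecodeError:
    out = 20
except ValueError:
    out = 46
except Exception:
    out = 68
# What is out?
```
46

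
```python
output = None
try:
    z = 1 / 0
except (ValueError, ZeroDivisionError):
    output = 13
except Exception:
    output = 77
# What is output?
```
13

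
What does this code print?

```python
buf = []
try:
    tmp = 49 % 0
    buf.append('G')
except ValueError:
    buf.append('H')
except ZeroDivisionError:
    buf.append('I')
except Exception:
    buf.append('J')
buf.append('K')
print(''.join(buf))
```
IK

ZeroDivisionError matches before generic Exception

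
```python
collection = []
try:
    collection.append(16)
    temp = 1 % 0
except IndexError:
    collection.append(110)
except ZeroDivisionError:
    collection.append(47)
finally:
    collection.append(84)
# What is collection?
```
[16, 47, 84]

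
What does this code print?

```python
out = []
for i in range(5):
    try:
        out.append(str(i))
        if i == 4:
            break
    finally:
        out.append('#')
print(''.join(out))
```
0#1#2#3#4#

finally runs even when breaking out of loop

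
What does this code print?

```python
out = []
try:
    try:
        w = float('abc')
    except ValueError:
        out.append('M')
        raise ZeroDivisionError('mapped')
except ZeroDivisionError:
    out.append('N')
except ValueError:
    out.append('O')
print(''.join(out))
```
MN

New ZeroDivisionError raised, caught by outer ZeroDivisionError handler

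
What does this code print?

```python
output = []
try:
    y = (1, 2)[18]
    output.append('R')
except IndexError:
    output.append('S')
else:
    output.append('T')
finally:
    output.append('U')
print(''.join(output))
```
SU

Exception: except runs, else skipped, finally runs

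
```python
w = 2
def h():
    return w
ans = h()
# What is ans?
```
2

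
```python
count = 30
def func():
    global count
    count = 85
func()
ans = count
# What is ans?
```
85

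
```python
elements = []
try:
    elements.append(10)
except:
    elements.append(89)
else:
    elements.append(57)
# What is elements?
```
[10, 57]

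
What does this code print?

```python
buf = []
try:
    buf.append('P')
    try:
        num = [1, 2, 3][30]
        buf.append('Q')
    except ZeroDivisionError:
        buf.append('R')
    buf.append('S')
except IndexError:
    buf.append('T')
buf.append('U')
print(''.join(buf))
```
PTU

Inner handler doesn't match, propagates to outer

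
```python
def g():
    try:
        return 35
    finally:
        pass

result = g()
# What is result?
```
35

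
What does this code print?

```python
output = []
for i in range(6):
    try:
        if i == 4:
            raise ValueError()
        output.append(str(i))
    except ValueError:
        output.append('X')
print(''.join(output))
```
0123X5

Exception on i=4 caught, loop continues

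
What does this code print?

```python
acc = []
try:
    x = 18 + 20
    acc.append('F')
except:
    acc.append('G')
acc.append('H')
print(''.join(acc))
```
FH

No exception, try block completes normally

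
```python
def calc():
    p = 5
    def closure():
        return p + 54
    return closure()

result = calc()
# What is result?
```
59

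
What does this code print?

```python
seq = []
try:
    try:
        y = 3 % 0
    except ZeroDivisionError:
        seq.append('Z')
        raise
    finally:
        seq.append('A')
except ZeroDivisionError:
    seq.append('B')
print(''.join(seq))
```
ZAB

finally runs before re-raised exception propagates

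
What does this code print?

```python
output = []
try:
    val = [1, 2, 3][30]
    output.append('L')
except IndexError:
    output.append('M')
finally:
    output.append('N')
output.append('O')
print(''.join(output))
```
MNO

finally always runs, even after exception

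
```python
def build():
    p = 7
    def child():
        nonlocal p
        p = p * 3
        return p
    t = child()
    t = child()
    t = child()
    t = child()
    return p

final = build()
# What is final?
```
567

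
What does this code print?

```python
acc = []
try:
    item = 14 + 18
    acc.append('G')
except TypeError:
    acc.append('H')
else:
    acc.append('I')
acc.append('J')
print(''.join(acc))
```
GIJ

else block runs when no exception occurs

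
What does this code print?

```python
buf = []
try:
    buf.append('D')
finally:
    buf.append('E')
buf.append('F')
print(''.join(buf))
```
DEF

try/finally without except, no exception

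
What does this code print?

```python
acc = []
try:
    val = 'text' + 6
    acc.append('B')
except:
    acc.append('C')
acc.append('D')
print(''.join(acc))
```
CD

Exception raised in try, caught by bare except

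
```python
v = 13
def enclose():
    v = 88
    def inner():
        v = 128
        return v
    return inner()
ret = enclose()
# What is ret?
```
128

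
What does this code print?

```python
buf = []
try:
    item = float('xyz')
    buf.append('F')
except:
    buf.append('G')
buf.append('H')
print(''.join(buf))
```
GH

Exception raised in try, caught by bare except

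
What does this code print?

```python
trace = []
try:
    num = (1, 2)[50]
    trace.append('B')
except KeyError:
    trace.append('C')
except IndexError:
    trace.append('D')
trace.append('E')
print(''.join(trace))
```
DE

IndexError is caught by its specific handler, not KeyError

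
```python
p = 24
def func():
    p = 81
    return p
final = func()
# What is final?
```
81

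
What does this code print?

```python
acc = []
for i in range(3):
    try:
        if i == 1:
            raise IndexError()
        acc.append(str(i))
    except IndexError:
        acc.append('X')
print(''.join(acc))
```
0X2

Exception on i=1 caught, loop continues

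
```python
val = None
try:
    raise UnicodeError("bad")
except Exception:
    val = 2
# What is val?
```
2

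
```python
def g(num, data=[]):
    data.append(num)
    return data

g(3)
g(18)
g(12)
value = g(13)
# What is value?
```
[3, 18, 12, 13]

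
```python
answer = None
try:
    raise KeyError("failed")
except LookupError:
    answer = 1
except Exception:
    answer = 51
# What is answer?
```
1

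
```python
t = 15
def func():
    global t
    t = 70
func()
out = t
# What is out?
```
70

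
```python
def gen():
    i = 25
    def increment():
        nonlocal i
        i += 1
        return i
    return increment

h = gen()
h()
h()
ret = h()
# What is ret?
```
28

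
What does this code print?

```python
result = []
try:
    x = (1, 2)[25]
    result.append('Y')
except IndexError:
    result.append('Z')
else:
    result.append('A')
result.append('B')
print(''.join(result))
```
ZB

else block skipped when exception is caught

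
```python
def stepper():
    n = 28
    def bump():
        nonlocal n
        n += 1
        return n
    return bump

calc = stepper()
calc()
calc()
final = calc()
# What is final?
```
31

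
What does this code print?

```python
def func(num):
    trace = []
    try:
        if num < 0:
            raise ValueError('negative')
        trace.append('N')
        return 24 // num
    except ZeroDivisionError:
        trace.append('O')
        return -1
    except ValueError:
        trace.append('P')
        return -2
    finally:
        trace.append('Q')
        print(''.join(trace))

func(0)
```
NOQ

num=0 causes ZeroDivisionError, caught, finally prints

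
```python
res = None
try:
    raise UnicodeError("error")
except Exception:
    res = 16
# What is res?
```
16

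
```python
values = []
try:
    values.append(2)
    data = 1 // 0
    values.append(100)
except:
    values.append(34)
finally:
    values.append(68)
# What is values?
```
[2, 34, 68]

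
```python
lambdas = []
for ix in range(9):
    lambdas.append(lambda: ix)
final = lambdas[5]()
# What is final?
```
8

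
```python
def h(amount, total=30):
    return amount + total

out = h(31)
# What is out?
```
61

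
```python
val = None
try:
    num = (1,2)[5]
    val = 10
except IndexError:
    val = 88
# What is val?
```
88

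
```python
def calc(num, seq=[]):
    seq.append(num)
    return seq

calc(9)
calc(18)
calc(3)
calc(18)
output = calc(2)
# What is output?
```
[9, 18, 3, 18, 2]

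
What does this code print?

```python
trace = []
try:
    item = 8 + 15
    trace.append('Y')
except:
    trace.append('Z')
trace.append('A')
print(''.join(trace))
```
YA

No exception, try block completes normally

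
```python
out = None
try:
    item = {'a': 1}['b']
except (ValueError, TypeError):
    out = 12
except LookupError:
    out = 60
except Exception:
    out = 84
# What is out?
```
60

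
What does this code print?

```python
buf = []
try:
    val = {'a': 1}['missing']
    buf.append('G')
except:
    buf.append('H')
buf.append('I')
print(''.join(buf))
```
HI

Exception raised in try, caught by bare except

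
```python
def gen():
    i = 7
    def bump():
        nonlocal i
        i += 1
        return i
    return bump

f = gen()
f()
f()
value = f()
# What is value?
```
10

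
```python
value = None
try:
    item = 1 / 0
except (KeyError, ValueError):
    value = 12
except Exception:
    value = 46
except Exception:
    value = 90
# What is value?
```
46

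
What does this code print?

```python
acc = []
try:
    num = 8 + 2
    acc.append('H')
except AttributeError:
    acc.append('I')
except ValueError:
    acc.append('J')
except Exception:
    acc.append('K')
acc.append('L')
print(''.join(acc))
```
HL

No exception, try block completes normally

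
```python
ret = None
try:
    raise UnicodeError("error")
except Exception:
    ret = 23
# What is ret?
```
23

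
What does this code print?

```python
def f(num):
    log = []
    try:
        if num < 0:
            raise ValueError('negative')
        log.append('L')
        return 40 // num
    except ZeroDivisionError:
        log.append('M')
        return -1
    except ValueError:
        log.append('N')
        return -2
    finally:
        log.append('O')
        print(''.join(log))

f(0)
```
LMO

num=0 causes ZeroDivisionError, caught, finally prints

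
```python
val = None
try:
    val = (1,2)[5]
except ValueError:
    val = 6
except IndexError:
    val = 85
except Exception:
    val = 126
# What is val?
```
85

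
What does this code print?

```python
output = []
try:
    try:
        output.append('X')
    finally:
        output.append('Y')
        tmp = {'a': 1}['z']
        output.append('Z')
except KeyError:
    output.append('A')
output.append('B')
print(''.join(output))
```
XYAB

Exception in inner finally caught by outer except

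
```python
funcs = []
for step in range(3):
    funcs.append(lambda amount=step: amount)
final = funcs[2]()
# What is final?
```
2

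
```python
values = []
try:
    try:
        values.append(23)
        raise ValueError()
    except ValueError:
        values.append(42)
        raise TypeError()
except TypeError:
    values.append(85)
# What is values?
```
[23, 42, 85]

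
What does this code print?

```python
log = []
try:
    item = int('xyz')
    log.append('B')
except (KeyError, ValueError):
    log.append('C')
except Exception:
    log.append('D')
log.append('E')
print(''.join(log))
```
CE

ValueError matches tuple containing it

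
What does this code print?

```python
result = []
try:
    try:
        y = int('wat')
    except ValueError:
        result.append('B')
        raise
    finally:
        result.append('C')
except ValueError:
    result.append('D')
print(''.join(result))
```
BCD

finally runs before re-raised exception propagates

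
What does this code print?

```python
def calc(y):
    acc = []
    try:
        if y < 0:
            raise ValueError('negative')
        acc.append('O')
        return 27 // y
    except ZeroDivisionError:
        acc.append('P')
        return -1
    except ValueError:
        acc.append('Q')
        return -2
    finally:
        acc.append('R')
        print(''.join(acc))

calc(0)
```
OPR

y=0 causes ZeroDivisionError, caught, finally prints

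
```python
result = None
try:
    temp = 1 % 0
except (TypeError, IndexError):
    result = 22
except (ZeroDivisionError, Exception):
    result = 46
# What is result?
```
46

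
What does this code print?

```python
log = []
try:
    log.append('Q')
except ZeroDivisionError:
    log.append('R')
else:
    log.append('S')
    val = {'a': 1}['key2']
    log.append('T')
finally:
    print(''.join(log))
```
QS

Try succeeds, else appends 'S', KeyError in else is uncaught, finally prints before exception propagates ('T' never appended)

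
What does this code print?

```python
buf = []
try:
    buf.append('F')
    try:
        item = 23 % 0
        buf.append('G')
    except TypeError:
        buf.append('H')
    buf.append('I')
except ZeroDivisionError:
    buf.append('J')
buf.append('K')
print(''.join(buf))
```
FJK

Inner handler doesn't match, propagates to outer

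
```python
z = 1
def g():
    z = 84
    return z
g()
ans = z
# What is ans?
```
1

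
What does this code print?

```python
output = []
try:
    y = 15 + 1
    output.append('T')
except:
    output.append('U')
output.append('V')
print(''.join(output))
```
TV

No exception, try block completes normally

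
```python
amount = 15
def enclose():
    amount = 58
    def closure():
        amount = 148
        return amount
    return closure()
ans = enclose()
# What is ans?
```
148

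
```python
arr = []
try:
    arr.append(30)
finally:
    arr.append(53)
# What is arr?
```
[30, 53]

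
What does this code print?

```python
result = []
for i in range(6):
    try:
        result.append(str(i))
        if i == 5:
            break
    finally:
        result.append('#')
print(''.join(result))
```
0#1#2#3#4#5#

finally runs even when breaking out of loop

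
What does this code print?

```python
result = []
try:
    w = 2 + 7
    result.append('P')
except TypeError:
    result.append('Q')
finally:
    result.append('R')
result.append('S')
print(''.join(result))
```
PRS

finally runs after normal execution too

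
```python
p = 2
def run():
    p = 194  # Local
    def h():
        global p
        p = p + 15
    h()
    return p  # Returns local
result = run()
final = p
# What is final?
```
17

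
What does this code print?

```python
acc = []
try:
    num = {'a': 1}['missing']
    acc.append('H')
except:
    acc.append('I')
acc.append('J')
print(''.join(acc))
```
IJ

Exception raised in try, caught by bare except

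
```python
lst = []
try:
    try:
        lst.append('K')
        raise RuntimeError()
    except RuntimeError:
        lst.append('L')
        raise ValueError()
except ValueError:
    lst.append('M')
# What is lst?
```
['K', 'L', 'M']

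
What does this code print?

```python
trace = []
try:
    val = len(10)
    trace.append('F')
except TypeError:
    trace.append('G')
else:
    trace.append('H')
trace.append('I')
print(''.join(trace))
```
GI

else block skipped when exception is caught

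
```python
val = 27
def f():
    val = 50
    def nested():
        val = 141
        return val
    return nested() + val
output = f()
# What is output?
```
191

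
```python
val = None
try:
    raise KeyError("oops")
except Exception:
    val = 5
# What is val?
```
5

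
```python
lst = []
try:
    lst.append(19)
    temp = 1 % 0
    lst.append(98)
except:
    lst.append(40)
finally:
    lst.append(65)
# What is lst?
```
[19, 40, 65]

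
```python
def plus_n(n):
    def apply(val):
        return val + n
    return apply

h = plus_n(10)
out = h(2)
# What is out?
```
12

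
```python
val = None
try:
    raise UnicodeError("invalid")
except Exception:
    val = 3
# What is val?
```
3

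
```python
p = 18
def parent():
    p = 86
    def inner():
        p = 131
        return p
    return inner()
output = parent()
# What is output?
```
131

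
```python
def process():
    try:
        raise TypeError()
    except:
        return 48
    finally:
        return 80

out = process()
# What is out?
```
80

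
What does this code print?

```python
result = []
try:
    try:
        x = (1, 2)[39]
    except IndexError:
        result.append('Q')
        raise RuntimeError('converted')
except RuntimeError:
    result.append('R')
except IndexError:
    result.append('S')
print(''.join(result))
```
QR

New RuntimeError raised, caught by outer RuntimeError handler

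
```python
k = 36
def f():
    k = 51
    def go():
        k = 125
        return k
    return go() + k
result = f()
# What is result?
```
176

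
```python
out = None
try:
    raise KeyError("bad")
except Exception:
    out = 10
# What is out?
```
10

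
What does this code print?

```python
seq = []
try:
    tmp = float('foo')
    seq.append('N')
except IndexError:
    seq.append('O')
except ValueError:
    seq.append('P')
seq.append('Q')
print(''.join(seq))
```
PQ

ValueError is caught by its specific handler, not IndexError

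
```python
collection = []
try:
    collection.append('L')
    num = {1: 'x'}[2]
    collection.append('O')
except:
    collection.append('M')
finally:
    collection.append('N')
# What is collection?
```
['L', 'M', 'N']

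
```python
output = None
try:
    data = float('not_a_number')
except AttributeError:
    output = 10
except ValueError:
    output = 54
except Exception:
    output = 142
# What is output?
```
54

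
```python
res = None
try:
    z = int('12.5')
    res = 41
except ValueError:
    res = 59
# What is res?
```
59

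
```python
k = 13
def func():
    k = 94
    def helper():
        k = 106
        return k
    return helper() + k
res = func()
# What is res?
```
200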